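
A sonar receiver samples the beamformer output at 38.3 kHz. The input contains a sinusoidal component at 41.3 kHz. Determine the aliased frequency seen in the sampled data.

3 kHz

41.3 kHz mod fs = 3 kHz.
3 kHz ≤ fs/2 = 19.15 kHz, appears at 3 kHz.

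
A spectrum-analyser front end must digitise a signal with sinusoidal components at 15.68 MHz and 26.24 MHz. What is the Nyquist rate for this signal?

Highest-frequency component: 26.24 MHz.
Nyquist rate = 2 × 26.24 MHz = 52.48 MHz.

52.48 MHz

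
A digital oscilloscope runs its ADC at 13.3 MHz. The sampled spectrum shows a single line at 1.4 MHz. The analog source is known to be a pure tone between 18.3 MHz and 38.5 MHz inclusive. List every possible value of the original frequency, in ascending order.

25.2 MHz, 28 MHz, 38.5 MHz

Frequencies that alias to 1.4 MHz are k·fs ± 1.4 MHz for integer k ≥ 0.
k=0: 1.4 MHz.
k=1: 11.9 MHz, 14.7 MHz.
k=2: 25.2 MHz, 28 MHz.
k=3: 38.5 MHz, 41.3 MHz.
k=4: 51.8 MHz, 54.6 MHz.
Within [18.3 MHz, 38.5 MHz]: 25.2 MHz, 28 MHz, 38.5 MHz.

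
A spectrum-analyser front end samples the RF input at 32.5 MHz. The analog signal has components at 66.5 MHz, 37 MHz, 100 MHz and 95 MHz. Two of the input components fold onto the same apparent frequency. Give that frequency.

2.5 MHz

fs/2 = 16.25 MHz.
66.5 MHz mod fs = 1.5 MHz.
1.5 MHz ≤ fs/2 = 16.25 MHz, appears at 1.5 MHz.
37 MHz mod fs = 4.5 MHz.
4.5 MHz ≤ fs/2 = 16.25 MHz, appears at 4.5 MHz.
100 MHz mod fs = 2.5 MHz.
2.5 MHz ≤ fs/2 = 16.25 MHz, appears at 2.5 MHz.
95 MHz mod fs = 30 MHz.
30 MHz > fs/2 = 16.25 MHz, folds to fs − 30 MHz = 2.5 MHz.
95 MHz and 100 MHz both map to 2.5 MHz.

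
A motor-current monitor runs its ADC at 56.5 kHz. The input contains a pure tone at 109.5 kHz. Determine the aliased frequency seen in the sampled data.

109.5 kHz mod fs = 53 kHz.
53 kHz > fs/2 = 28.25 kHz, folds to fs − 53 kHz = 3.5 kHz.

3.5 kHz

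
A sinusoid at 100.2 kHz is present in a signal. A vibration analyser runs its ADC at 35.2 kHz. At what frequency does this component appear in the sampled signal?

5.4 kHz

100.2 kHz mod fs = 29.8 kHz.
29.8 kHz > fs/2 = 17.6 kHz, folds to fs − 29.8 kHz = 5.4 kHz.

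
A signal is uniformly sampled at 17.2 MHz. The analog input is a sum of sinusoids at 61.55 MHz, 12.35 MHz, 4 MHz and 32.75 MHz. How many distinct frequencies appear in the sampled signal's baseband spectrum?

4

fs/2 = 8.6 MHz.
61.55 MHz mod fs = 9.95 MHz.
9.95 MHz > fs/2 = 8.6 MHz, folds to fs − 9.95 MHz = 7.25 MHz.
12.35 MHz > fs/2 = 8.6 MHz, folds to fs − 12.35 MHz = 4.85 MHz.
4 MHz ≤ fs/2 = 8.6 MHz, passes unchanged.
32.75 MHz mod fs = 15.55 MHz.
15.55 MHz > fs/2 = 8.6 MHz, folds to fs − 15.55 MHz = 1.65 MHz.
Distinct values: {1.65 MHz, 4 MHz, 4.85 MHz, 7.25 MHz} → 4.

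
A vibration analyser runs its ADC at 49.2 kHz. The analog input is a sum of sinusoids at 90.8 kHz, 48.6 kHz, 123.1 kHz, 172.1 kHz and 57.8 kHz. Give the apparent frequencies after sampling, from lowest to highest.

0.6 kHz, 7.6 kHz, 8.6 kHz, 24.5 kHz

fs/2 = 24.6 kHz.
90.8 kHz mod fs = 41.6 kHz.
41.6 kHz > fs/2 = 24.6 kHz, folds to fs − 41.6 kHz = 7.6 kHz.
48.6 kHz > fs/2 = 24.6 kHz, folds to fs − 48.6 kHz = 0.6 kHz.
123.1 kHz mod fs = 24.7 kHz.
24.7 kHz > fs/2 = 24.6 kHz, folds to fs − 24.7 kHz = 24.5 kHz.
172.1 kHz mod fs = 24.5 kHz.
24.5 kHz ≤ fs/2 = 24.6 kHz, appears at 24.5 kHz.
57.8 kHz mod fs = 8.6 kHz.
8.6 kHz ≤ fs/2 = 24.6 kHz, appears at 8.6 kHz.
Distinct values: {0.6 kHz, 7.6 kHz, 8.6 kHz, 24.5 kHz}.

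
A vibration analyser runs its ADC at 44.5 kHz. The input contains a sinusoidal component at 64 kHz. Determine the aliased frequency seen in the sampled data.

64 kHz mod fs = 19.5 kHz.
19.5 kHz ≤ fs/2 = 22.25 kHz, appears at 19.5 kHz.

19.5 kHz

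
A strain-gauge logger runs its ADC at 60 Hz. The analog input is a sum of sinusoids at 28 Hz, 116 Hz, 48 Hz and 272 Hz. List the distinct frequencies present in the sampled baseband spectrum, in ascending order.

4 Hz, 12 Hz, 28 Hz

fs/2 = 30 Hz.
28 Hz ≤ fs/2 = 30 Hz, passes unchanged.
116 Hz mod fs = 56 Hz.
56 Hz > fs/2 = 30 Hz, folds to fs − 56 Hz = 4 Hz.
48 Hz > fs/2 = 30 Hz, folds to fs − 48 Hz = 12 Hz.
272 Hz mod fs = 32 Hz.
32 Hz > fs/2 = 30 Hz, folds to fs − 32 Hz = 28 Hz.
Distinct values: {4 Hz, 12 Hz, 28 Hz}.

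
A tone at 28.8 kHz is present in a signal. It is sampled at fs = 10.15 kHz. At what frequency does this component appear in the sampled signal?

28.8 kHz mod fs = 8.5 kHz.
8.5 kHz > fs/2 = 5.075 kHz, folds to fs − 8.5 kHz = 1.65 kHz.

1.65 kHz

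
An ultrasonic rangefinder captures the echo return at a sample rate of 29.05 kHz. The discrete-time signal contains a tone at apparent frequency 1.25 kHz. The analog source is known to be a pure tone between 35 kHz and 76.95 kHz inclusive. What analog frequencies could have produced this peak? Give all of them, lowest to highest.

56.85 kHz, 59.35 kHz

Frequencies that alias to 1.25 kHz are k·fs ± 1.25 kHz for integer k ≥ 0.
k=0: 1.25 kHz.
k=1: 27.8 kHz, 30.3 kHz.
k=2: 56.85 kHz, 59.35 kHz.
k=3: 85.9 kHz, 88.4 kHz.
Within [35 kHz, 76.95 kHz]: 56.85 kHz, 59.35 kHz.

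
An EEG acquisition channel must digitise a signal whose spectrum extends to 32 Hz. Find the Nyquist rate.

Nyquist rate = 2 × 32 Hz = 64 Hz.

64 Hz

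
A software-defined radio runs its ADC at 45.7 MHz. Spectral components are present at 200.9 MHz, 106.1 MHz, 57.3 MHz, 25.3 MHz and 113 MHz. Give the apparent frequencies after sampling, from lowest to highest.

11.6 MHz, 14.7 MHz, 18.1 MHz, 20.4 MHz, 21.6 MHz

fs/2 = 22.85 MHz.
200.9 MHz mod fs = 18.1 MHz.
18.1 MHz ≤ fs/2 = 22.85 MHz, appears at 18.1 MHz.
106.1 MHz mod fs = 14.7 MHz.
14.7 MHz ≤ fs/2 = 22.85 MHz, appears at 14.7 MHz.
57.3 MHz mod fs = 11.6 MHz.
11.6 MHz ≤ fs/2 = 22.85 MHz, appears at 11.6 MHz.
25.3 MHz > fs/2 = 22.85 MHz, folds to fs − 25.3 MHz = 20.4 MHz.
113 MHz mod fs = 21.6 MHz.
21.6 MHz ≤ fs/2 = 22.85 MHz, appears at 21.6 MHz.
Distinct values: {11.6 MHz, 14.7 MHz, 18.1 MHz, 20.4 MHz, 21.6 MHz}.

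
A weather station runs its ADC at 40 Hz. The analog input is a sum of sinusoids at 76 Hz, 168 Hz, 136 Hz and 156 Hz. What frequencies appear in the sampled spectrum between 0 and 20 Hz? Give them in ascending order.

fs/2 = 20 Hz.
76 Hz mod fs = 36 Hz.
36 Hz > fs/2 = 20 Hz, folds to fs − 36 Hz = 4 Hz.
168 Hz mod fs = 8 Hz.
8 Hz ≤ fs/2 = 20 Hz, appears at 8 Hz.
136 Hz mod fs = 16 Hz.
16 Hz ≤ fs/2 = 20 Hz, appears at 16 Hz.
156 Hz mod fs = 36 Hz.
36 Hz > fs/2 = 20 Hz, folds to fs − 36 Hz = 4 Hz.
Distinct values: {4 Hz, 8 Hz, 16 Hz}.

4 Hz, 8 Hz, 16 Hz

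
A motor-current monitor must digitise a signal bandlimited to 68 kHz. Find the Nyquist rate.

Nyquist rate = 2 × 68 kHz = 136 kHz.

136 kHz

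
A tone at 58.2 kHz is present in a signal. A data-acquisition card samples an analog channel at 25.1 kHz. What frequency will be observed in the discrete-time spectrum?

58.2 kHz mod fs = 8 kHz.
8 kHz ≤ fs/2 = 12.55 kHz, appears at 8 kHz.

8 kHz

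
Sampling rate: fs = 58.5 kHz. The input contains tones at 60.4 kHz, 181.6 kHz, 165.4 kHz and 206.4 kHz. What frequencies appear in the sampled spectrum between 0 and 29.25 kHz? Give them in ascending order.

fs/2 = 29.25 kHz.
60.4 kHz mod fs = 1.9 kHz.
1.9 kHz ≤ fs/2 = 29.25 kHz, appears at 1.9 kHz.
181.6 kHz mod fs = 6.1 kHz.
6.1 kHz ≤ fs/2 = 29.25 kHz, appears at 6.1 kHz.
165.4 kHz mod fs = 48.4 kHz.
48.4 kHz > fs/2 = 29.25 kHz, folds to fs − 48.4 kHz = 10.1 kHz.
206.4 kHz mod fs = 30.9 kHz.
30.9 kHz > fs/2 = 29.25 kHz, folds to fs − 30.9 kHz = 27.6 kHz.
Distinct values: {1.9 kHz, 6.1 kHz, 10.1 kHz, 27.6 kHz}.

1.9 kHz, 6.1 kHz, 10.1 kHz, 27.6 kHz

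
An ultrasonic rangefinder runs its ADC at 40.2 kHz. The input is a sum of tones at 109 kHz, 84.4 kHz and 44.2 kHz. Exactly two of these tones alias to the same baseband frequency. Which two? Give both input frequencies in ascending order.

fs/2 = 20.1 kHz.
109 kHz mod fs = 28.6 kHz.
28.6 kHz > fs/2 = 20.1 kHz, folds to fs − 28.6 kHz = 11.6 kHz.
84.4 kHz mod fs = 4 kHz.
4 kHz ≤ fs/2 = 20.1 kHz, appears at 4 kHz.
44.2 kHz mod fs = 4 kHz.
4 kHz ≤ fs/2 = 20.1 kHz, appears at 4 kHz.
44.2 kHz and 84.4 kHz both map to 4 kHz.

44.2 kHz, 84.4 kHz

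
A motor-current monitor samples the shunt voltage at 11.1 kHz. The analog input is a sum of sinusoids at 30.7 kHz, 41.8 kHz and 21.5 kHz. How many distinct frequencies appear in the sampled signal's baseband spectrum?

fs/2 = 5.55 kHz.
30.7 kHz mod fs = 8.5 kHz.
8.5 kHz > fs/2 = 5.55 kHz, folds to fs − 8.5 kHz = 2.6 kHz.
41.8 kHz mod fs = 8.5 kHz.
8.5 kHz > fs/2 = 5.55 kHz, folds to fs − 8.5 kHz = 2.6 kHz.
21.5 kHz mod fs = 10.4 kHz.
10.4 kHz > fs/2 = 5.55 kHz, folds to fs − 10.4 kHz = 0.7 kHz.
Distinct values: {0.7 kHz, 2.6 kHz} → 2.

2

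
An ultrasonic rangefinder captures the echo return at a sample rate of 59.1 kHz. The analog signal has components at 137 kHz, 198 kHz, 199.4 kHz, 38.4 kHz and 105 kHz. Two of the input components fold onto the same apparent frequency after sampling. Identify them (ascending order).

fs/2 = 29.55 kHz.
137 kHz mod fs = 18.8 kHz.
18.8 kHz ≤ fs/2 = 29.55 kHz, appears at 18.8 kHz.
198 kHz mod fs = 20.7 kHz.
20.7 kHz ≤ fs/2 = 29.55 kHz, appears at 20.7 kHz.
199.4 kHz mod fs = 22.1 kHz.
22.1 kHz ≤ fs/2 = 29.55 kHz, appears at 22.1 kHz.
38.4 kHz > fs/2 = 29.55 kHz, folds to fs − 38.4 kHz = 20.7 kHz.
105 kHz mod fs = 45.9 kHz.
45.9 kHz > fs/2 = 29.55 kHz, folds to fs − 45.9 kHz = 13.2 kHz.
38.4 kHz and 198 kHz both map to 20.7 kHz.

38.4 kHz, 198 kHz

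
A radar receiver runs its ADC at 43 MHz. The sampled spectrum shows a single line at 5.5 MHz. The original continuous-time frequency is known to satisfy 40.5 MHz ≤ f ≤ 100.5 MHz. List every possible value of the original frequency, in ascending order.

Frequencies that alias to 5.5 MHz are k·fs ± 5.5 MHz for integer k ≥ 0.
k=0: 5.5 MHz.
k=1: 37.5 MHz, 48.5 MHz.
k=2: 80.5 MHz, 91.5 MHz.
k=3: 123.5 MHz, 134.5 MHz.
Within [40.5 MHz, 100.5 MHz]: 48.5 MHz, 80.5 MHz, 91.5 MHz.

48.5 MHz, 80.5 MHz, 91.5 MHz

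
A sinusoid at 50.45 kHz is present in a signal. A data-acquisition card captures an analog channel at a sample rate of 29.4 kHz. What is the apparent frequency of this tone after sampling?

50.45 kHz mod fs = 21.05 kHz.
21.05 kHz > fs/2 = 14.7 kHz, folds to fs − 21.05 kHz = 8.35 kHz.

8.35 kHz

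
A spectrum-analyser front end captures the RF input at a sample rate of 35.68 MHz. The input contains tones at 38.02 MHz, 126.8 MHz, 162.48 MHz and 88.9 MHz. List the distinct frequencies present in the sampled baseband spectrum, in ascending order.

fs/2 = 17.84 MHz.
38.02 MHz mod fs = 2.34 MHz.
2.34 MHz ≤ fs/2 = 17.84 MHz, appears at 2.34 MHz.
126.8 MHz mod fs = 19.76 MHz.
19.76 MHz > fs/2 = 17.84 MHz, folds to fs − 19.76 MHz = 15.92 MHz.
162.48 MHz mod fs = 19.76 MHz.
19.76 MHz > fs/2 = 17.84 MHz, folds to fs − 19.76 MHz = 15.92 MHz.
88.9 MHz mod fs = 17.54 MHz.
17.54 MHz ≤ fs/2 = 17.84 MHz, appears at 17.54 MHz.
Distinct values: {2.34 MHz, 15.92 MHz, 17.54 MHz}.

2.34 MHz, 15.92 MHz, 17.54 MHz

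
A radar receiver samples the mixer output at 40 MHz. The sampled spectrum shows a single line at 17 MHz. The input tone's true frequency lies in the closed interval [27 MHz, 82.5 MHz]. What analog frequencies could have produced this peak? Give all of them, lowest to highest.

57 MHz, 63 MHz

Frequencies that alias to 17 MHz are k·fs ± 17 MHz for integer k ≥ 0.
k=0: 17 MHz.
k=1: 23 MHz, 57 MHz.
k=2: 63 MHz, 97 MHz.
k=3: 103 MHz, 137 MHz.
Within [27 MHz, 82.5 MHz]: 57 MHz, 63 MHz.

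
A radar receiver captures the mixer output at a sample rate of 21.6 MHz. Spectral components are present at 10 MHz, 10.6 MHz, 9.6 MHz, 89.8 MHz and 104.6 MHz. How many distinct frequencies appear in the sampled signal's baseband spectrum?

fs/2 = 10.8 MHz.
10 MHz ≤ fs/2 = 10.8 MHz, passes unchanged.
10.6 MHz ≤ fs/2 = 10.8 MHz, passes unchanged.
9.6 MHz ≤ fs/2 = 10.8 MHz, passes unchanged.
89.8 MHz mod fs = 3.4 MHz.
3.4 MHz ≤ fs/2 = 10.8 MHz, appears at 3.4 MHz.
104.6 MHz mod fs = 18.2 MHz.
18.2 MHz > fs/2 = 10.8 MHz, folds to fs − 18.2 MHz = 3.4 MHz.
Distinct values: {3.4 MHz, 9.6 MHz, 10 MHz, 10.6 MHz} → 4.

4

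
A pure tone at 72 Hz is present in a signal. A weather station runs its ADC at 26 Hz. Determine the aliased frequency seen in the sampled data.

6 Hz

72 Hz mod fs = 20 Hz.
20 Hz > fs/2 = 13 Hz, folds to fs − 20 Hz = 6 Hz.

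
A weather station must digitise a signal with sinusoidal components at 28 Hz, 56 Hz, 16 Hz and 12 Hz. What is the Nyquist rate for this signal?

Highest-frequency component: 56 Hz.
Nyquist rate = 2 × 56 Hz = 112 Hz.

112 Hz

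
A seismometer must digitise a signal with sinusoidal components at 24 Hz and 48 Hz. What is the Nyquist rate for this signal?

Highest-frequency component: 48 Hz.
Nyquist rate = 2 × 48 Hz = 96 Hz.

96 Hz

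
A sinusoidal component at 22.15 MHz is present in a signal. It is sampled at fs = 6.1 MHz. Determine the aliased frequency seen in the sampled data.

22.15 MHz mod fs = 3.85 MHz.
3.85 MHz > fs/2 = 3.05 MHz, folds to fs − 3.85 MHz = 2.25 MHz.

2.25 MHz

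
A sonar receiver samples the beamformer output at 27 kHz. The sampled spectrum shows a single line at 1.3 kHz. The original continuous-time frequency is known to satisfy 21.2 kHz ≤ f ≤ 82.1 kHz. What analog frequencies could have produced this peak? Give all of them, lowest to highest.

25.7 kHz, 28.3 kHz, 52.7 kHz, 55.3 kHz, 79.7 kHz

Frequencies that alias to 1.3 kHz are k·fs ± 1.3 kHz for integer k ≥ 0.
k=0: 1.3 kHz.
k=1: 25.7 kHz, 28.3 kHz.
k=2: 52.7 kHz, 55.3 kHz.
k=3: 79.7 kHz, 82.3 kHz.
k=4: 106.7 kHz, 109.3 kHz.
Within [21.2 kHz, 82.1 kHz]: 25.7 kHz, 28.3 kHz, 52.7 kHz, 55.3 kHz, 79.7 kHz.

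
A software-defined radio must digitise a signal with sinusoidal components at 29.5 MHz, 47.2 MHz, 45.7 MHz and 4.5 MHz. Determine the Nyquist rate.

94.4 MHz

Highest-frequency component: 47.2 MHz.
Nyquist rate = 2 × 47.2 MHz = 94.4 MHz.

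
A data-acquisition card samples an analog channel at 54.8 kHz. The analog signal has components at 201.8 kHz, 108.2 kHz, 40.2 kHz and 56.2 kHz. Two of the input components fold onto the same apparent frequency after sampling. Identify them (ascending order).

56.2 kHz, 108.2 kHz

fs/2 = 27.4 kHz.
201.8 kHz mod fs = 37.4 kHz.
37.4 kHz > fs/2 = 27.4 kHz, folds to fs − 37.4 kHz = 17.4 kHz.
108.2 kHz mod fs = 53.4 kHz.
53.4 kHz > fs/2 = 27.4 kHz, folds to fs − 53.4 kHz = 1.4 kHz.
40.2 kHz > fs/2 = 27.4 kHz, folds to fs − 40.2 kHz = 14.6 kHz.
56.2 kHz mod fs = 1.4 kHz.
1.4 kHz ≤ fs/2 = 27.4 kHz, appears at 1.4 kHz.
56.2 kHz and 108.2 kHz both map to 1.4 kHz.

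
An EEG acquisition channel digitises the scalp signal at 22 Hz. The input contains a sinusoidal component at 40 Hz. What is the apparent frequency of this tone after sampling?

40 Hz mod fs = 18 Hz.
18 Hz > fs/2 = 11 Hz, folds to fs − 18 Hz = 4 Hz.

4 Hz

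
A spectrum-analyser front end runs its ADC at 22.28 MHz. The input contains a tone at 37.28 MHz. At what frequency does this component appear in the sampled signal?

37.28 MHz mod fs = 15 MHz.
15 MHz > fs/2 = 11.14 MHz, folds to fs − 15 MHz = 7.28 MHz.

7.28 MHz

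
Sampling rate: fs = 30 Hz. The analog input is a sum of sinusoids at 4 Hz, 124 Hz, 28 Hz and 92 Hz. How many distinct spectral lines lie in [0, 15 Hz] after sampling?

fs/2 = 15 Hz.
4 Hz ≤ fs/2 = 15 Hz, passes unchanged.
124 Hz mod fs = 4 Hz.
4 Hz ≤ fs/2 = 15 Hz, appears at 4 Hz.
28 Hz > fs/2 = 15 Hz, folds to fs − 28 Hz = 2 Hz.
92 Hz mod fs = 2 Hz.
2 Hz ≤ fs/2 = 15 Hz, appears at 2 Hz.
Distinct values: {2 Hz, 4 Hz} → 2.

2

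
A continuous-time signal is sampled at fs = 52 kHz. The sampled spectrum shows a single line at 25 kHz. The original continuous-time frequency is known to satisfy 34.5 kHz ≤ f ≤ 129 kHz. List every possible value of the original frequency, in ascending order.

77 kHz, 79 kHz, 129 kHz

Frequencies that alias to 25 kHz are k·fs ± 25 kHz for integer k ≥ 0.
k=0: 25 kHz.
k=1: 27 kHz, 77 kHz.
k=2: 79 kHz, 129 kHz.
k=3: 131 kHz, 181 kHz.
Within [34.5 kHz, 129 kHz]: 77 kHz, 79 kHz, 129 kHz.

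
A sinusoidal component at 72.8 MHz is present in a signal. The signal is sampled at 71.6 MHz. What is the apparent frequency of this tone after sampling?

1.2 MHz

72.8 MHz mod fs = 1.2 MHz.
1.2 MHz ≤ fs/2 = 35.8 MHz, appears at 1.2 MHz.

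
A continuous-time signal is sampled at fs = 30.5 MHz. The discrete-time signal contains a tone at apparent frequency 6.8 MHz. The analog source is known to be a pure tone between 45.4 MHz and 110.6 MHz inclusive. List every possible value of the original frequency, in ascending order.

Frequencies that alias to 6.8 MHz are k·fs ± 6.8 MHz for integer k ≥ 0.
k=0: 6.8 MHz.
k=1: 23.7 MHz, 37.3 MHz.
k=2: 54.2 MHz, 67.8 MHz.
k=3: 84.7 MHz, 98.3 MHz.
k=4: 115.2 MHz, 128.8 MHz.
Within [45.4 MHz, 110.6 MHz]: 54.2 MHz, 67.8 MHz, 84.7 MHz, 98.3 MHz.

54.2 MHz, 67.8 MHz, 84.7 MHz, 98.3 MHz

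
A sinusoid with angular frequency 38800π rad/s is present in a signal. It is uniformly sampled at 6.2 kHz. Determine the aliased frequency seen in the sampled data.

0.8 kHz

ω = 38800π rad/s → f = ω/(2π) = 19400 Hz = 19.4 kHz.
19.4 kHz mod fs = 0.8 kHz.
0.8 kHz ≤ fs/2 = 3.1 kHz, appears at 0.8 kHz.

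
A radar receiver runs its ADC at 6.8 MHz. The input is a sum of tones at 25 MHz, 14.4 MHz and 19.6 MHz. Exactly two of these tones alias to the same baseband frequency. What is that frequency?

0.8 MHz

fs/2 = 3.4 MHz.
25 MHz mod fs = 4.6 MHz.
4.6 MHz > fs/2 = 3.4 MHz, folds to fs − 4.6 MHz = 2.2 MHz.
14.4 MHz mod fs = 0.8 MHz.
0.8 MHz ≤ fs/2 = 3.4 MHz, appears at 0.8 MHz.
19.6 MHz mod fs = 6 MHz.
6 MHz > fs/2 = 3.4 MHz, folds to fs − 6 MHz = 0.8 MHz.
14.4 MHz and 19.6 MHz both map to 0.8 MHz.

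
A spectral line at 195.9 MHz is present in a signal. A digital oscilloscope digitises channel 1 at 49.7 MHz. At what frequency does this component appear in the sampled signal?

2.9 MHz

195.9 MHz mod fs = 46.8 MHz.
46.8 MHz > fs/2 = 24.85 MHz, folds to fs − 46.8 MHz = 2.9 MHz.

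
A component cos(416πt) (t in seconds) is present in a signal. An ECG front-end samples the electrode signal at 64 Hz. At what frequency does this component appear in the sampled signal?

ω = 416π rad/s → f = ω/(2π) = 208 Hz.
208 Hz mod fs = 16 Hz.
16 Hz ≤ fs/2 = 32 Hz, appears at 16 Hz.

16 Hz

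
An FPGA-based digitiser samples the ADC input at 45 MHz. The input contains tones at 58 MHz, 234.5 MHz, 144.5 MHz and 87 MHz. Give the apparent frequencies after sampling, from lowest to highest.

3 MHz, 9.5 MHz, 13 MHz

fs/2 = 22.5 MHz.
58 MHz mod fs = 13 MHz.
13 MHz ≤ fs/2 = 22.5 MHz, appears at 13 MHz.
234.5 MHz mod fs = 9.5 MHz.
9.5 MHz ≤ fs/2 = 22.5 MHz, appears at 9.5 MHz.
144.5 MHz mod fs = 9.5 MHz.
9.5 MHz ≤ fs/2 = 22.5 MHz, appears at 9.5 MHz.
87 MHz mod fs = 42 MHz.
42 MHz > fs/2 = 22.5 MHz, folds to fs − 42 MHz = 3 MHz.
Distinct values: {3 MHz, 9.5 MHz, 13 MHz}.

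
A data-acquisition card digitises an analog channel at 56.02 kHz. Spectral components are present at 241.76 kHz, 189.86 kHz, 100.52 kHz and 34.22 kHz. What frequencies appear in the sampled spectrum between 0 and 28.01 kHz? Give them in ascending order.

11.52 kHz, 17.68 kHz, 21.8 kHz

fs/2 = 28.01 kHz.
241.76 kHz mod fs = 17.68 kHz.
17.68 kHz ≤ fs/2 = 28.01 kHz, appears at 17.68 kHz.
189.86 kHz mod fs = 21.8 kHz.
21.8 kHz ≤ fs/2 = 28.01 kHz, appears at 21.8 kHz.
100.52 kHz mod fs = 44.5 kHz.
44.5 kHz > fs/2 = 28.01 kHz, folds to fs − 44.5 kHz = 11.52 kHz.
34.22 kHz > fs/2 = 28.01 kHz, folds to fs − 34.22 kHz = 21.8 kHz.
Distinct values: {11.52 kHz, 17.68 kHz, 21.8 kHz}.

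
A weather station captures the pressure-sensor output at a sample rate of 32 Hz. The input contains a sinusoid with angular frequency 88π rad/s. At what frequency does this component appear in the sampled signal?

ω = 88π rad/s → f = ω/(2π) = 44 Hz.
44 Hz mod fs = 12 Hz.
12 Hz ≤ fs/2 = 16 Hz, appears at 12 Hz.

12 Hz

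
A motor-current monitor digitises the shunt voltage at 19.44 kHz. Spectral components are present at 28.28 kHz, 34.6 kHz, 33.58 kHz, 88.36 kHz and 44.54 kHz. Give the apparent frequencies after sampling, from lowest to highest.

4.28 kHz, 5.3 kHz, 5.66 kHz, 8.84 kHz

fs/2 = 9.72 kHz.
28.28 kHz mod fs = 8.84 kHz.
8.84 kHz ≤ fs/2 = 9.72 kHz, appears at 8.84 kHz.
34.6 kHz mod fs = 15.16 kHz.
15.16 kHz > fs/2 = 9.72 kHz, folds to fs − 15.16 kHz = 4.28 kHz.
33.58 kHz mod fs = 14.14 kHz.
14.14 kHz > fs/2 = 9.72 kHz, folds to fs − 14.14 kHz = 5.3 kHz.
88.36 kHz mod fs = 10.6 kHz.
10.6 kHz > fs/2 = 9.72 kHz, folds to fs − 10.6 kHz = 8.84 kHz.
44.54 kHz mod fs = 5.66 kHz.
5.66 kHz ≤ fs/2 = 9.72 kHz, appears at 5.66 kHz.
Distinct values: {4.28 kHz, 5.3 kHz, 5.66 kHz, 8.84 kHz}.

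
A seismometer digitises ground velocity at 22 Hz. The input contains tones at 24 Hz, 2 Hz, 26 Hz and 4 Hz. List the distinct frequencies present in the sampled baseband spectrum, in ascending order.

2 Hz, 4 Hz

fs/2 = 11 Hz.
24 Hz mod fs = 2 Hz.
2 Hz ≤ fs/2 = 11 Hz, appears at 2 Hz.
2 Hz ≤ fs/2 = 11 Hz, passes unchanged.
26 Hz mod fs = 4 Hz.
4 Hz ≤ fs/2 = 11 Hz, appears at 4 Hz.
4 Hz ≤ fs/2 = 11 Hz, passes unchanged.
Distinct values: {2 Hz, 4 Hz}.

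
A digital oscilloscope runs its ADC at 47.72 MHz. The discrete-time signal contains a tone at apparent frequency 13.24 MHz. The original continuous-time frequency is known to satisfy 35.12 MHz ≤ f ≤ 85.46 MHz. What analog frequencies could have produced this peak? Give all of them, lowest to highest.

60.96 MHz, 82.2 MHz

Frequencies that alias to 13.24 MHz are k·fs ± 13.24 MHz for integer k ≥ 0.
k=0: 13.24 MHz.
k=1: 34.48 MHz, 60.96 MHz.
k=2: 82.2 MHz, 108.68 MHz.
k=3: 129.92 MHz, 156.4 MHz.
Within [35.12 MHz, 85.46 MHz]: 60.96 MHz, 82.2 MHz.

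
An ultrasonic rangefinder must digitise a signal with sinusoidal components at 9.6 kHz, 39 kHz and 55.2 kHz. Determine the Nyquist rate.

110.4 kHz

Highest-frequency component: 55.2 kHz.
Nyquist rate = 2 × 55.2 kHz = 110.4 kHz.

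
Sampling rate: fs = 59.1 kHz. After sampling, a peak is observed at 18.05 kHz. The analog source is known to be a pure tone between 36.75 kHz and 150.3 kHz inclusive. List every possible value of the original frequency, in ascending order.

Frequencies that alias to 18.05 kHz are k·fs ± 18.05 kHz for integer k ≥ 0.
k=0: 18.05 kHz.
k=1: 41.05 kHz, 77.15 kHz.
k=2: 100.15 kHz, 136.25 kHz.
k=3: 159.25 kHz, 195.35 kHz.
Within [36.75 kHz, 150.3 kHz]: 41.05 kHz, 77.15 kHz, 100.15 kHz, 136.25 kHz.

41.05 kHz, 77.15 kHz, 100.15 kHz, 136.25 kHz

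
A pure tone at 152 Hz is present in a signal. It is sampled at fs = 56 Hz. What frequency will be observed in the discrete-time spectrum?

16 Hz

152 Hz mod fs = 40 Hz.
40 Hz > fs/2 = 28 Hz, folds to fs − 40 Hz = 16 Hz.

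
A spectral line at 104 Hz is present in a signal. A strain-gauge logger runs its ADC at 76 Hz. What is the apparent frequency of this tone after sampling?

104 Hz mod fs = 28 Hz.
28 Hz ≤ fs/2 = 38 Hz, appears at 28 Hz.

28 Hz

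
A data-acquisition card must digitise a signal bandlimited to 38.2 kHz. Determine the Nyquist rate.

76.4 kHz

Nyquist rate = 2 × 38.2 kHz = 76.4 kHz.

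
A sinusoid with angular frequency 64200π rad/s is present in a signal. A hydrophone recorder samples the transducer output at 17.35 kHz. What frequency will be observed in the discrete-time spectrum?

ω = 64200π rad/s → f = ω/(2π) = 32100 Hz = 32.1 kHz.
32.1 kHz mod fs = 14.75 kHz.
14.75 kHz > fs/2 = 8.675 kHz, folds to fs − 14.75 kHz = 2.6 kHz.

2.6 kHz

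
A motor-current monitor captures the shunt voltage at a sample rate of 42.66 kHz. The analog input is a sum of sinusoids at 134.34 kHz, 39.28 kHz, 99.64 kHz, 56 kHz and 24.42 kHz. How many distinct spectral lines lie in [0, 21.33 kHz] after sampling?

fs/2 = 21.33 kHz.
134.34 kHz mod fs = 6.36 kHz.
6.36 kHz ≤ fs/2 = 21.33 kHz, appears at 6.36 kHz.
39.28 kHz > fs/2 = 21.33 kHz, folds to fs − 39.28 kHz = 3.38 kHz.
99.64 kHz mod fs = 14.32 kHz.
14.32 kHz ≤ fs/2 = 21.33 kHz, appears at 14.32 kHz.
56 kHz mod fs = 13.34 kHz.
13.34 kHz ≤ fs/2 = 21.33 kHz, appears at 13.34 kHz.
24.42 kHz > fs/2 = 21.33 kHz, folds to fs − 24.42 kHz = 18.24 kHz.
Distinct values: {3.38 kHz, 6.36 kHz, 13.34 kHz, 14.32 kHz, 18.24 kHz} → 5.

5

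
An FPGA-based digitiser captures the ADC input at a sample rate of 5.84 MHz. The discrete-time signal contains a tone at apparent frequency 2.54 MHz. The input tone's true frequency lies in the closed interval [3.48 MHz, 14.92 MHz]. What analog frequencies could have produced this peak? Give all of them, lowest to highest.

Frequencies that alias to 2.54 MHz are k·fs ± 2.54 MHz for integer k ≥ 0.
k=0: 2.54 MHz.
k=1: 3.3 MHz, 8.38 MHz.
k=2: 9.14 MHz, 14.22 MHz.
k=3: 14.98 MHz, 20.06 MHz.
Within [3.48 MHz, 14.92 MHz]: 8.38 MHz, 9.14 MHz, 14.22 MHz.

8.38 MHz, 9.14 MHz, 14.22 MHz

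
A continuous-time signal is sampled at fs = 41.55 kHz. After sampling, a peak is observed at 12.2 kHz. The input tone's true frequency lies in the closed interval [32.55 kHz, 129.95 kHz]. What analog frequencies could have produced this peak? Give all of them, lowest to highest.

Frequencies that alias to 12.2 kHz are k·fs ± 12.2 kHz for integer k ≥ 0.
k=0: 12.2 kHz.
k=1: 29.35 kHz, 53.75 kHz.
k=2: 70.9 kHz, 95.3 kHz.
k=3: 112.45 kHz, 136.85 kHz.
k=4: 154 kHz, 178.4 kHz.
Within [32.55 kHz, 129.95 kHz]: 53.75 kHz, 70.9 kHz, 95.3 kHz, 112.45 kHz.

53.75 kHz, 70.9 kHz, 95.3 kHz, 112.45 kHz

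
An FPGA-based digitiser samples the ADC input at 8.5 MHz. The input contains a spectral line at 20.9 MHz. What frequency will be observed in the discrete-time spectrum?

3.9 MHz

20.9 MHz mod fs = 3.9 MHz.
3.9 MHz ≤ fs/2 = 4.25 MHz, appears at 3.9 MHz.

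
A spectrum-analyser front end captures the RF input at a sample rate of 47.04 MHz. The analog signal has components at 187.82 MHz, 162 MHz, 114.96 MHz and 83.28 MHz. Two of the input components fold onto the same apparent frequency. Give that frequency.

20.88 MHz

fs/2 = 23.52 MHz.
187.82 MHz mod fs = 46.7 MHz.
46.7 MHz > fs/2 = 23.52 MHz, folds to fs − 46.7 MHz = 0.34 MHz.
162 MHz mod fs = 20.88 MHz.
20.88 MHz ≤ fs/2 = 23.52 MHz, appears at 20.88 MHz.
114.96 MHz mod fs = 20.88 MHz.
20.88 MHz ≤ fs/2 = 23.52 MHz, appears at 20.88 MHz.
83.28 MHz mod fs = 36.24 MHz.
36.24 MHz > fs/2 = 23.52 MHz, folds to fs − 36.24 MHz = 10.8 MHz.
114.96 MHz and 162 MHz both map to 20.88 MHz.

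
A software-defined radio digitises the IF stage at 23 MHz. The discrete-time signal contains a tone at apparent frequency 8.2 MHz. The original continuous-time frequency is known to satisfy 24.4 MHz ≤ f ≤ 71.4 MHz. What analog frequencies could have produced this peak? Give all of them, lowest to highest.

31.2 MHz, 37.8 MHz, 54.2 MHz, 60.8 MHz

Frequencies that alias to 8.2 MHz are k·fs ± 8.2 MHz for integer k ≥ 0.
k=0: 8.2 MHz.
k=1: 14.8 MHz, 31.2 MHz.
k=2: 37.8 MHz, 54.2 MHz.
k=3: 60.8 MHz, 77.2 MHz.
k=4: 83.8 MHz, 100.2 MHz.
Within [24.4 MHz, 71.4 MHz]: 31.2 MHz, 37.8 MHz, 54.2 MHz, 60.8 MHz.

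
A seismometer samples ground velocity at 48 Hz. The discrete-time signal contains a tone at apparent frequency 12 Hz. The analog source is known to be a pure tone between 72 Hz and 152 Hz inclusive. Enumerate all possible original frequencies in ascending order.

84 Hz, 108 Hz, 132 Hz

Frequencies that alias to 12 Hz are k·fs ± 12 Hz for integer k ≥ 0.
k=0: 12 Hz.
k=1: 36 Hz, 60 Hz.
k=2: 84 Hz, 108 Hz.
k=3: 132 Hz, 156 Hz.
k=4: 180 Hz, 204 Hz.
Within [72 Hz, 152 Hz]: 84 Hz, 108 Hz, 132 Hz.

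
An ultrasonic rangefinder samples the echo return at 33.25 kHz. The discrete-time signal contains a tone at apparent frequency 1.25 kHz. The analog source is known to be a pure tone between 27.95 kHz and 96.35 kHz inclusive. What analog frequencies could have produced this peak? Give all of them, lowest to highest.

32 kHz, 34.5 kHz, 65.25 kHz, 67.75 kHz

Frequencies that alias to 1.25 kHz are k·fs ± 1.25 kHz for integer k ≥ 0.
k=0: 1.25 kHz.
k=1: 32 kHz, 34.5 kHz.
k=2: 65.25 kHz, 67.75 kHz.
k=3: 98.5 kHz, 101 kHz.
Within [27.95 kHz, 96.35 kHz]: 32 kHz, 34.5 kHz, 65.25 kHz, 67.75 kHz.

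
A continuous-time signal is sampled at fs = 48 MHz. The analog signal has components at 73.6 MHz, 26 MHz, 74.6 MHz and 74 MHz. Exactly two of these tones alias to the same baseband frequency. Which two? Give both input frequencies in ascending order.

26 MHz, 74 MHz

fs/2 = 24 MHz.
73.6 MHz mod fs = 25.6 MHz.
25.6 MHz > fs/2 = 24 MHz, folds to fs − 25.6 MHz = 22.4 MHz.
26 MHz > fs/2 = 24 MHz, folds to fs − 26 MHz = 22 MHz.
74.6 MHz mod fs = 26.6 MHz.
26.6 MHz > fs/2 = 24 MHz, folds to fs − 26.6 MHz = 21.4 MHz.
74 MHz mod fs = 26 MHz.
26 MHz > fs/2 = 24 MHz, folds to fs − 26 MHz = 22 MHz.
26 MHz and 74 MHz both map to 22 MHz.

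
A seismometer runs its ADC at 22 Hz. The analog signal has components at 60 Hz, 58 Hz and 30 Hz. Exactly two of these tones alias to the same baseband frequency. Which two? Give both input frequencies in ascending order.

fs/2 = 11 Hz.
60 Hz mod fs = 16 Hz.
16 Hz > fs/2 = 11 Hz, folds to fs − 16 Hz = 6 Hz.
58 Hz mod fs = 14 Hz.
14 Hz > fs/2 = 11 Hz, folds to fs − 14 Hz = 8 Hz.
30 Hz mod fs = 8 Hz.
8 Hz ≤ fs/2 = 11 Hz, appears at 8 Hz.
30 Hz and 58 Hz both map to 8 Hz.

30 Hz, 58 Hz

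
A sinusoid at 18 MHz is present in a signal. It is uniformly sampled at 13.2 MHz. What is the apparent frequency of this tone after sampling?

4.8 MHz

18 MHz mod fs = 4.8 MHz.
4.8 MHz ≤ fs/2 = 6.6 MHz, appears at 4.8 MHz.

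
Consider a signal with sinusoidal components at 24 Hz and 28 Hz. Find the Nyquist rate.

Highest-frequency component: 28 Hz.
Nyquist rate = 2 × 28 Hz = 56 Hz.

56 Hz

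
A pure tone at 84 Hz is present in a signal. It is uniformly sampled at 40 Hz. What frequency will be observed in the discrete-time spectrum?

84 Hz mod fs = 4 Hz.
4 Hz ≤ fs/2 = 20 Hz, appears at 4 Hz.

4 Hz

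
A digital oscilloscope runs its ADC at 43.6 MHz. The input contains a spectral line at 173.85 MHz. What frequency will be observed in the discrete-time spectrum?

0.55 MHz

173.85 MHz mod fs = 43.05 MHz.
43.05 MHz > fs/2 = 21.8 MHz, folds to fs − 43.05 MHz = 0.55 MHz.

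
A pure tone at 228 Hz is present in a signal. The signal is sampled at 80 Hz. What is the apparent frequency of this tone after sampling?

228 Hz mod fs = 68 Hz.
68 Hz > fs/2 = 40 Hz, folds to fs − 68 Hz = 12 Hz.

12 Hz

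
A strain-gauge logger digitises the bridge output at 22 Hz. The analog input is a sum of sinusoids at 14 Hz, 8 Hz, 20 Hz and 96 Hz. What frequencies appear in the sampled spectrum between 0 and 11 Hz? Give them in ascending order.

fs/2 = 11 Hz.
14 Hz > fs/2 = 11 Hz, folds to fs − 14 Hz = 8 Hz.
8 Hz ≤ fs/2 = 11 Hz, passes unchanged.
20 Hz > fs/2 = 11 Hz, folds to fs − 20 Hz = 2 Hz.
96 Hz mod fs = 8 Hz.
8 Hz ≤ fs/2 = 11 Hz, appears at 8 Hz.
Distinct values: {2 Hz, 8 Hz}.

2 Hz, 8 Hz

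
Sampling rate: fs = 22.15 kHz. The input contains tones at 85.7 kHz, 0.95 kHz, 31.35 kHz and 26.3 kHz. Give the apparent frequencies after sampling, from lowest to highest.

fs/2 = 11.075 kHz.
85.7 kHz mod fs = 19.25 kHz.
19.25 kHz > fs/2 = 11.075 kHz, folds to fs − 19.25 kHz = 2.9 kHz.
0.95 kHz ≤ fs/2 = 11.075 kHz, passes unchanged.
31.35 kHz mod fs = 9.2 kHz.
9.2 kHz ≤ fs/2 = 11.075 kHz, appears at 9.2 kHz.
26.3 kHz mod fs = 4.15 kHz.
4.15 kHz ≤ fs/2 = 11.075 kHz, appears at 4.15 kHz.
Distinct values: {0.95 kHz, 2.9 kHz, 4.15 kHz, 9.2 kHz}.

0.95 kHz, 2.9 kHz, 4.15 kHz, 9.2 kHz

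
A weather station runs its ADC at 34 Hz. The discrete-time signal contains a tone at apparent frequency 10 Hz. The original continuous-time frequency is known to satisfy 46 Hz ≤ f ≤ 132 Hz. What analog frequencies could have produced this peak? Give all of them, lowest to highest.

Frequencies that alias to 10 Hz are k·fs ± 10 Hz for integer k ≥ 0.
k=0: 10 Hz.
k=1: 24 Hz, 44 Hz.
k=2: 58 Hz, 78 Hz.
k=3: 92 Hz, 112 Hz.
k=4: 126 Hz, 146 Hz.
k=5: 160 Hz, 180 Hz.
Within [46 Hz, 132 Hz]: 58 Hz, 78 Hz, 92 Hz, 112 Hz, 126 Hz.

58 Hz, 78 Hz, 92 Hz, 112 Hz, 126 Hz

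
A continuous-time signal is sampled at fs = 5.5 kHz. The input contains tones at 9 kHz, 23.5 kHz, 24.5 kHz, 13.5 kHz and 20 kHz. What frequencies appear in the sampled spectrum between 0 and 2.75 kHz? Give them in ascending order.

1.5 kHz, 2 kHz, 2.5 kHz

fs/2 = 2.75 kHz.
9 kHz mod fs = 3.5 kHz.
3.5 kHz > fs/2 = 2.75 kHz, folds to fs − 3.5 kHz = 2 kHz.
23.5 kHz mod fs = 1.5 kHz.
1.5 kHz ≤ fs/2 = 2.75 kHz, appears at 1.5 kHz.
24.5 kHz mod fs = 2.5 kHz.
2.5 kHz ≤ fs/2 = 2.75 kHz, appears at 2.5 kHz.
13.5 kHz mod fs = 2.5 kHz.
2.5 kHz ≤ fs/2 = 2.75 kHz, appears at 2.5 kHz.
20 kHz mod fs = 3.5 kHz.
3.5 kHz > fs/2 = 2.75 kHz, folds to fs − 3.5 kHz = 2 kHz.
Distinct values: {1.5 kHz, 2 kHz, 2.5 kHz}.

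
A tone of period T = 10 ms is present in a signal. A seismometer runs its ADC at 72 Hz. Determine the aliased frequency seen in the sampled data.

28 Hz

T = 10 ms → f = 1/T = 100 Hz.
100 Hz mod fs = 28 Hz.
28 Hz ≤ fs/2 = 36 Hz, appears at 28 Hz.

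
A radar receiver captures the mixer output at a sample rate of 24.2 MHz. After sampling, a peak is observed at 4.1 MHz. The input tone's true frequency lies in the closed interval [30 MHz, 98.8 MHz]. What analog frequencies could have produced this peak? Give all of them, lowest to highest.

44.3 MHz, 52.5 MHz, 68.5 MHz, 76.7 MHz, 92.7 MHz

Frequencies that alias to 4.1 MHz are k·fs ± 4.1 MHz for integer k ≥ 0.
k=0: 4.1 MHz.
k=1: 20.1 MHz, 28.3 MHz.
k=2: 44.3 MHz, 52.5 MHz.
k=3: 68.5 MHz, 76.7 MHz.
k=4: 92.7 MHz, 100.9 MHz.
k=5: 116.9 MHz, 125.1 MHz.
Within [30 MHz, 98.8 MHz]: 44.3 MHz, 52.5 MHz, 68.5 MHz, 76.7 MHz, 92.7 MHz.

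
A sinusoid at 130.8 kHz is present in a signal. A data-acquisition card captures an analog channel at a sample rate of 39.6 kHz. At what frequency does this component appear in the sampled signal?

12 kHz

130.8 kHz mod fs = 12 kHz.
12 kHz ≤ fs/2 = 19.8 kHz, appears at 12 kHz.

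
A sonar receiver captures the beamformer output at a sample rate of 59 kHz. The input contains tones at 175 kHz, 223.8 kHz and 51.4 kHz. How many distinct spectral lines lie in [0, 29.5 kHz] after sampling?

3

fs/2 = 29.5 kHz.
175 kHz mod fs = 57 kHz.
57 kHz > fs/2 = 29.5 kHz, folds to fs − 57 kHz = 2 kHz.
223.8 kHz mod fs = 46.8 kHz.
46.8 kHz > fs/2 = 29.5 kHz, folds to fs − 46.8 kHz = 12.2 kHz.
51.4 kHz > fs/2 = 29.5 kHz, folds to fs − 51.4 kHz = 7.6 kHz.
Distinct values: {2 kHz, 7.6 kHz, 12.2 kHz} → 3.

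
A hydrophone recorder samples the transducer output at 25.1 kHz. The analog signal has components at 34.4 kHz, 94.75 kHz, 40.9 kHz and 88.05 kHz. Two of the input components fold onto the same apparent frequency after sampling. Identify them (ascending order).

fs/2 = 12.55 kHz.
34.4 kHz mod fs = 9.3 kHz.
9.3 kHz ≤ fs/2 = 12.55 kHz, appears at 9.3 kHz.
94.75 kHz mod fs = 19.45 kHz.
19.45 kHz > fs/2 = 12.55 kHz, folds to fs − 19.45 kHz = 5.65 kHz.
40.9 kHz mod fs = 15.8 kHz.
15.8 kHz > fs/2 = 12.55 kHz, folds to fs − 15.8 kHz = 9.3 kHz.
88.05 kHz mod fs = 12.75 kHz.
12.75 kHz > fs/2 = 12.55 kHz, folds to fs − 12.75 kHz = 12.35 kHz.
34.4 kHz and 40.9 kHz both map to 9.3 kHz.

34.4 kHz, 40.9 kHz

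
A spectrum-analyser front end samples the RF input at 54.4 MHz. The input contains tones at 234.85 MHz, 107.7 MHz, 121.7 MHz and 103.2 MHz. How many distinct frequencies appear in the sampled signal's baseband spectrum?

4

fs/2 = 27.2 MHz.
234.85 MHz mod fs = 17.25 MHz.
17.25 MHz ≤ fs/2 = 27.2 MHz, appears at 17.25 MHz.
107.7 MHz mod fs = 53.3 MHz.
53.3 MHz > fs/2 = 27.2 MHz, folds to fs − 53.3 MHz = 1.1 MHz.
121.7 MHz mod fs = 12.9 MHz.
12.9 MHz ≤ fs/2 = 27.2 MHz, appears at 12.9 MHz.
103.2 MHz mod fs = 48.8 MHz.
48.8 MHz > fs/2 = 27.2 MHz, folds to fs − 48.8 MHz = 5.6 MHz.
Distinct values: {1.1 MHz, 5.6 MHz, 12.9 MHz, 17.25 MHz} → 4.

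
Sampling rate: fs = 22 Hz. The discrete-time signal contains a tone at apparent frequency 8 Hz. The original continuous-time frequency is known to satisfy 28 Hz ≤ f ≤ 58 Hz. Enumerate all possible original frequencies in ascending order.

30 Hz, 36 Hz, 52 Hz, 58 Hz

Frequencies that alias to 8 Hz are k·fs ± 8 Hz for integer k ≥ 0.
k=0: 8 Hz.
k=1: 14 Hz, 30 Hz.
k=2: 36 Hz, 52 Hz.
k=3: 58 Hz, 74 Hz.
k=4: 80 Hz, 96 Hz.
Within [28 Hz, 58 Hz]: 30 Hz, 36 Hz, 52 Hz, 58 Hz.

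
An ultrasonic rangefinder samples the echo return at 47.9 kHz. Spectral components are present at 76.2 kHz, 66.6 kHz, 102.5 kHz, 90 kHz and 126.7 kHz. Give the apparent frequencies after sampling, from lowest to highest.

5.8 kHz, 6.7 kHz, 17 kHz, 18.7 kHz, 19.6 kHz

fs/2 = 23.95 kHz.
76.2 kHz mod fs = 28.3 kHz.
28.3 kHz > fs/2 = 23.95 kHz, folds to fs − 28.3 kHz = 19.6 kHz.
66.6 kHz mod fs = 18.7 kHz.
18.7 kHz ≤ fs/2 = 23.95 kHz, appears at 18.7 kHz.
102.5 kHz mod fs = 6.7 kHz.
6.7 kHz ≤ fs/2 = 23.95 kHz, appears at 6.7 kHz.
90 kHz mod fs = 42.1 kHz.
42.1 kHz > fs/2 = 23.95 kHz, folds to fs − 42.1 kHz = 5.8 kHz.
126.7 kHz mod fs = 30.9 kHz.
30.9 kHz > fs/2 = 23.95 kHz, folds to fs − 30.9 kHz = 17 kHz.
Distinct values: {5.8 kHz, 6.7 kHz, 17 kHz, 18.7 kHz, 19.6 kHz}.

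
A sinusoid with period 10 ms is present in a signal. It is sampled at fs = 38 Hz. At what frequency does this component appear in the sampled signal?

T = 10 ms → f = 1/T = 100 Hz.
100 Hz mod fs = 24 Hz.
24 Hz > fs/2 = 19 Hz, folds to fs − 24 Hz = 14 Hz.

14 Hz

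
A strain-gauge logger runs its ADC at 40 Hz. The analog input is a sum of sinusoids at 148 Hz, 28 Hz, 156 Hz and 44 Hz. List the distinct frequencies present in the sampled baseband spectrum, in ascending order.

4 Hz, 12 Hz

fs/2 = 20 Hz.
148 Hz mod fs = 28 Hz.
28 Hz > fs/2 = 20 Hz, folds to fs − 28 Hz = 12 Hz.
28 Hz > fs/2 = 20 Hz, folds to fs − 28 Hz = 12 Hz.
156 Hz mod fs = 36 Hz.
36 Hz > fs/2 = 20 Hz, folds to fs − 36 Hz = 4 Hz.
44 Hz mod fs = 4 Hz.
4 Hz ≤ fs/2 = 20 Hz, appears at 4 Hz.
Distinct values: {4 Hz, 12 Hz}.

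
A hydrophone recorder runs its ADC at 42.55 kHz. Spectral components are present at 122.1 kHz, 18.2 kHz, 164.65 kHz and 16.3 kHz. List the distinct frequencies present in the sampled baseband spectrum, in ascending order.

fs/2 = 21.275 kHz.
122.1 kHz mod fs = 37 kHz.
37 kHz > fs/2 = 21.275 kHz, folds to fs − 37 kHz = 5.55 kHz.
18.2 kHz ≤ fs/2 = 21.275 kHz, passes unchanged.
164.65 kHz mod fs = 37 kHz.
37 kHz > fs/2 = 21.275 kHz, folds to fs − 37 kHz = 5.55 kHz.
16.3 kHz ≤ fs/2 = 21.275 kHz, passes unchanged.
Distinct values: {5.55 kHz, 16.3 kHz, 18.2 kHz}.

5.55 kHz, 16.3 kHz, 18.2 kHz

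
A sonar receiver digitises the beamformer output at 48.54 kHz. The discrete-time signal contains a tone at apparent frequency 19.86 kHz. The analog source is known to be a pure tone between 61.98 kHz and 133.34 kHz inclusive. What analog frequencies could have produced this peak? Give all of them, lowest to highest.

Frequencies that alias to 19.86 kHz are k·fs ± 19.86 kHz for integer k ≥ 0.
k=0: 19.86 kHz.
k=1: 28.68 kHz, 68.4 kHz.
k=2: 77.22 kHz, 116.94 kHz.
k=3: 125.76 kHz, 165.48 kHz.
k=4: 174.3 kHz, 214.02 kHz.
Within [61.98 kHz, 133.34 kHz]: 68.4 kHz, 77.22 kHz, 116.94 kHz, 125.76 kHz.

68.4 kHz, 77.22 kHz, 116.94 kHz, 125.76 kHz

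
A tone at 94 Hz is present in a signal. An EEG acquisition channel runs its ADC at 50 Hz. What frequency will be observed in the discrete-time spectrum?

6 Hz

94 Hz mod fs = 44 Hz.
44 Hz > fs/2 = 25 Hz, folds to fs − 44 Hz = 6 Hz.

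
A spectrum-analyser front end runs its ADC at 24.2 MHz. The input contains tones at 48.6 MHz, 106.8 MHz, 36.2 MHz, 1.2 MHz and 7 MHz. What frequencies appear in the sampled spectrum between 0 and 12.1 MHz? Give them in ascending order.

0.2 MHz, 1.2 MHz, 7 MHz, 10 MHz, 12 MHz

fs/2 = 12.1 MHz.
48.6 MHz mod fs = 0.2 MHz.
0.2 MHz ≤ fs/2 = 12.1 MHz, appears at 0.2 MHz.
106.8 MHz mod fs = 10 MHz.
10 MHz ≤ fs/2 = 12.1 MHz, appears at 10 MHz.
36.2 MHz mod fs = 12 MHz.
12 MHz ≤ fs/2 = 12.1 MHz, appears at 12 MHz.
1.2 MHz ≤ fs/2 = 12.1 MHz, passes unchanged.
7 MHz ≤ fs/2 = 12.1 MHz, passes unchanged.
Distinct values: {0.2 MHz, 1.2 MHz, 7 MHz, 10 MHz, 12 MHz}.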